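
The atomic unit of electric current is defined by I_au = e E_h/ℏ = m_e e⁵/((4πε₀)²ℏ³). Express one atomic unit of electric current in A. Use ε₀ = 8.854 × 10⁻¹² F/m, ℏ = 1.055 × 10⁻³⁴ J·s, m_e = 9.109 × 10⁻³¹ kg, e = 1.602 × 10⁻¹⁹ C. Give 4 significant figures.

6.612 × 10⁻³ A

I_au = e E_h/ℏ = m_e e⁵/((4πε₀)²ℏ³)
E_h = 4.354 × 10⁻¹⁸ J
e·E_h/ℏ = 6.612 × 10⁻³ A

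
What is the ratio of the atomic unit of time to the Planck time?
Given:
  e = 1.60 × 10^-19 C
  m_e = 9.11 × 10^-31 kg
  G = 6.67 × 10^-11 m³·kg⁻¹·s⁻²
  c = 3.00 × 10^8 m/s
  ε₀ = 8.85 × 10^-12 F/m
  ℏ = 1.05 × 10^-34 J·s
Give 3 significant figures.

4.47 × 10^26

atomic unit of time: τ_au = (4πε₀)²ℏ³/(m_e e⁴) = 2.40 × 10^-17 s
Planck time: t_P = √(ℏG/c⁵) = 5.37 × 10^-44 s
ratio = 2.40 × 10^-17 / 5.37 × 10^-44 = 4.47 × 10^26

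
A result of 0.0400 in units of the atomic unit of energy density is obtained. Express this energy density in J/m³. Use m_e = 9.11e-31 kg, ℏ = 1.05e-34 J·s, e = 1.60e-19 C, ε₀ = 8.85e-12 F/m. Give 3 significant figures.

1.21e12 J/m³

One atomic unit of energy density: u_au = E_h/a₀³ = m_e⁴e¹⁰/((4πε₀)⁵ℏ⁸) = 3.01e13 J/m³.
0.0400 × 3.01e13 J/m³ = 1.21e12 J/m³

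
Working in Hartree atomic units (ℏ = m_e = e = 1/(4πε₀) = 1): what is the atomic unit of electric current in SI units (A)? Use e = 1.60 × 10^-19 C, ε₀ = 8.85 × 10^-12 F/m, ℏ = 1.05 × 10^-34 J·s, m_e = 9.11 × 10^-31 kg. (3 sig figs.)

6.67 × 10^-3 A

The unique combination of the constants set to 1 with dimensions of current is I_au = e E_h/ℏ = m_e e⁵/((4πε₀)²ℏ³).
E_h = 4.38 × 10^-18 J
e·E_h/ℏ = 6.67 × 10^-3 A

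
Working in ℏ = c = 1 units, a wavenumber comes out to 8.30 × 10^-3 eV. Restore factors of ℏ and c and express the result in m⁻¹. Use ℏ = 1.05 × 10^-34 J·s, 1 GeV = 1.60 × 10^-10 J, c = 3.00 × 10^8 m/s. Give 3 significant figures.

4.22 × 10^4 m⁻¹

Inverse length is [E]/(ℏc).
1 GeV → 1/(ℏc) × (1 GeV in J) = 5.08 × 10^15 m⁻¹.
Convert the energy scale: 8.30 × 10^-3 eV = 8.30 × 10^-12 GeV.
Result: 8.30 × 10^-12 × 5.08 × 10^15 = 4.22 × 10^4 m⁻¹.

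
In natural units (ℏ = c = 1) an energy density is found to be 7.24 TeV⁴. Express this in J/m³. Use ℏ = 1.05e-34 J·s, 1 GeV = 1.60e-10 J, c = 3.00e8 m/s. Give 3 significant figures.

[E]/[L]³ = [E]⁴/(ℏc)³; restore (ℏc)⁻³.
1 GeV⁴ → 1/(ℏc)³ × (1 GeV in J)⁴ = 2.10e37 J/m³.
Convert the energy scale: 7.24 TeV⁴ = 7.24e12 GeV⁴.
Result: 7.24e12 × 2.10e37 = 1.52e50 J/m³.

1.52e50 J/m³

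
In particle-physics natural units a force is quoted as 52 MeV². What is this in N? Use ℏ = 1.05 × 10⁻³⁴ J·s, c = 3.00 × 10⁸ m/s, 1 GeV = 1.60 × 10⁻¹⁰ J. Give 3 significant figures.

Force is [E]/[L] = [E]²/(ℏc); restore (ℏc)⁻¹.
1 GeV² → 1/(ℏc) × (1 GeV in J)² = 8.13 × 10⁵ N.
Convert the energy scale: 52 MeV² = 5.20 × 10⁻⁵ GeV².
Result: 5.20 × 10⁻⁵ × 8.13 × 10⁵ = 42.3 N.

42.3 N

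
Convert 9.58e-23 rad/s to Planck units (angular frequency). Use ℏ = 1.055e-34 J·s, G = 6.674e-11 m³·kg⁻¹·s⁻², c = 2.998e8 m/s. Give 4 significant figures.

Planck angular frequency: ω_P = √(c⁵/(ℏG)) = 1.855e43 rad/s.
9.58e-23 / 1.855e43 = 5.165e-66

5.165e-66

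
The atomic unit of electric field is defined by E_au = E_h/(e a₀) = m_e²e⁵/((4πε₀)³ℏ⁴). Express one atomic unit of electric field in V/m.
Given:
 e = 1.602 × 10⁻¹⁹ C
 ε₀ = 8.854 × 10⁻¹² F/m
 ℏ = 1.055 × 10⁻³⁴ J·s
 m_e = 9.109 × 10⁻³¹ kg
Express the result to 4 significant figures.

5.131 × 10¹¹ V/m

E_au = E_h/(e a₀) = m_e²e⁵/((4πε₀)³ℏ⁴)
E_h = 4.354 × 10⁻¹⁸ J
a₀ = 5.297 × 10⁻¹¹ m
E_h/(e·a₀) = 5.131 × 10¹¹ V/m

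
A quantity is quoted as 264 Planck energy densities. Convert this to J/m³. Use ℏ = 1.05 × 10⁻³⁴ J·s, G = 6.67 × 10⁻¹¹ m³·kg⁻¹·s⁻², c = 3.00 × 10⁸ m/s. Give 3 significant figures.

One Planck energy density: u_P = c⁷/(ℏG²) = 4.68 × 10¹¹³ J/m³.
264 × 4.68 × 10¹¹³ J/m³ = 1.24 × 10¹¹⁶ J/m³

1.24 × 10¹¹⁶ J/m³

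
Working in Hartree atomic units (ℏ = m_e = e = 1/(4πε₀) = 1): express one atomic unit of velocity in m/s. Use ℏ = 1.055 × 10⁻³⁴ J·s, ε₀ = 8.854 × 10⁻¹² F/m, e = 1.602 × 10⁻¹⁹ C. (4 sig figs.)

From ℏ = m_e = e = 1/(4πε₀) = 1 the velocity scale is v_au = e²/(4πε₀ℏ).
  = 2.566 × 10⁻³⁸ / 1.174 × 10⁻⁴⁴
  = 2.186 × 10⁶ m/s

2.186 × 10⁶ m/s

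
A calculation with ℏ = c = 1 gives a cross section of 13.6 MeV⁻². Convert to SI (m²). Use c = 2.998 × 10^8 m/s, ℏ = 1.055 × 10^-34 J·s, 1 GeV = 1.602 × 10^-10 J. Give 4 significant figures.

Area is [L]² = [E]⁻²·(ℏc)²; restore (ℏc)².
1 GeV⁻² → (ℏc)² × (1 GeV in J)⁻² = 3.898 × 10^-32 m².
Convert the energy scale: 13.6 MeV⁻² = 1.36 × 10^7 GeV⁻².
Result: 1.36 × 10^7 × 3.898 × 10^-32 = 5.301 × 10^-25 m².

5.301 × 10^-25 m²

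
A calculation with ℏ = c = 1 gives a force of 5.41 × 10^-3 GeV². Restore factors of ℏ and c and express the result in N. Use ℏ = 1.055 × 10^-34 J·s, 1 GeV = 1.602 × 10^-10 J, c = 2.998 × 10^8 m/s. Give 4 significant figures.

Force is [E]/[L] = [E]²/(ℏc); restore (ℏc)⁻¹.
1 GeV² → 1/(ℏc) × (1 GeV in J)² = 8.114 × 10^5 N.
Result: 5.41 × 10^-3 × 8.114 × 10^5 = 4.390 × 10^3 N.

4.390 × 10^3 N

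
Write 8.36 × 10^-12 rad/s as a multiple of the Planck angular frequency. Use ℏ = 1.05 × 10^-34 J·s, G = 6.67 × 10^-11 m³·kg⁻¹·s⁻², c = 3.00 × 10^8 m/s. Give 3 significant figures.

4.49 × 10^-55

Planck angular frequency: ω_P = √(c⁵/(ℏG)) = 1.86 × 10^43 rad/s.
8.36 × 10^-12 / 1.86 × 10^43 = 4.49 × 10^-55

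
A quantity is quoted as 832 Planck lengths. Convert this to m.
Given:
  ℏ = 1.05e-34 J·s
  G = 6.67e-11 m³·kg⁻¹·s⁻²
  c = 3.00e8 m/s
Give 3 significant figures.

One Planck length: ℓ_P = √(ℏG/c³) = 1.61e-35 m.
832 × 1.61e-35 m = 1.34e-32 m

1.34e-32 m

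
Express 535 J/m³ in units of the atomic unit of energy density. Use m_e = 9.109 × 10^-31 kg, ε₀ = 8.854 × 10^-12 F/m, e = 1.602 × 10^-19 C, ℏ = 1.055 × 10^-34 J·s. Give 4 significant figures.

atomic unit of energy density: u_au = E_h/a₀³ = m_e⁴e¹⁰/((4πε₀)⁵ℏ⁸) = 2.929 × 10^13 J/m³.
535 / 2.929 × 10^13 = 1.826 × 10^-11

1.826 × 10^-11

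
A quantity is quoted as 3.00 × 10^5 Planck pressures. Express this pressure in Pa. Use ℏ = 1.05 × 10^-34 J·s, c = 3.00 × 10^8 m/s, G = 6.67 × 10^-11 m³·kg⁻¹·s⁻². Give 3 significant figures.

One Planck pressure: p_P = c⁷/(ℏG²) = 4.68 × 10^113 Pa.
3.00 × 10^5 × 4.68 × 10^113 Pa = 1.40 × 10^119 Pa

1.40 × 10^119 Pa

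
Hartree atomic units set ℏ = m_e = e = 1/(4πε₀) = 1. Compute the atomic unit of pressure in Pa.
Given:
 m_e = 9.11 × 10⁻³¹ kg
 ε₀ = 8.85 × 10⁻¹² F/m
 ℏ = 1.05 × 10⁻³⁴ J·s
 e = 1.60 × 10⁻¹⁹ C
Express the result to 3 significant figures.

3.01 × 10¹³ Pa

From ℏ = m_e = e = 1/(4πε₀) = 1 the pressure scale is P_au = E_h/a₀³ = m_e⁴e¹⁰/((4πε₀)⁵ℏ⁸).
E_h = 4.38 × 10⁻¹⁸ J
a₀ = 5.26 × 10⁻¹¹ m
E_h/a₀³ = 3.01 × 10¹³ Pa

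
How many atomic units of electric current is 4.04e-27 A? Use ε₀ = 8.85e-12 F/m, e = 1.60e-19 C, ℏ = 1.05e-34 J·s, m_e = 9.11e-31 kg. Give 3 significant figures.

atomic unit of electric current: I_au = e E_h/ℏ = m_e e⁵/((4πε₀)²ℏ³) = 6.67e-3 A.
4.04e-27 / 6.67e-3 = 6.06e-25

6.06e-25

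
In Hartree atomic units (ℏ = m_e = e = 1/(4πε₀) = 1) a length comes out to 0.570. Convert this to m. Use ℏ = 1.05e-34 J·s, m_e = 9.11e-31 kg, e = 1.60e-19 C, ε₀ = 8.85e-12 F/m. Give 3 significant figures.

One Bohr radius: a₀ = 4πε₀ℏ²/(m_e e²) = 5.26e-11 m.
0.570 × 5.26e-11 m = 3.00e-11 m

3.00e-11 m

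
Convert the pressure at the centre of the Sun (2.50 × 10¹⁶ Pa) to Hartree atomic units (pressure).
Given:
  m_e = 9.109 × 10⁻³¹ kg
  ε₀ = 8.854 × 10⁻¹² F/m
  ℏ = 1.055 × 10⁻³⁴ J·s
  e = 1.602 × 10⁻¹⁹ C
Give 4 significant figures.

atomic unit of pressure: P_au = E_h/a₀³ = m_e⁴e¹⁰/((4πε₀)⁵ℏ⁸) = 2.929 × 10¹³ Pa.
2.50 × 10¹⁶ / 2.929 × 10¹³ = 853.5

853.5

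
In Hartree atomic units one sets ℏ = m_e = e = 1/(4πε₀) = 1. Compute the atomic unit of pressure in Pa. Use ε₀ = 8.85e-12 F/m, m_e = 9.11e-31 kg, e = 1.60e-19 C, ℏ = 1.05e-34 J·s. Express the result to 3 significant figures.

P_au = E_h/a₀³ = m_e⁴e¹⁰/((4πε₀)⁵ℏ⁸)
E_h = 4.38e-18 J
a₀ = 5.26e-11 m
E_h/a₀³ = 3.01e13 Pa

3.01e13 Pa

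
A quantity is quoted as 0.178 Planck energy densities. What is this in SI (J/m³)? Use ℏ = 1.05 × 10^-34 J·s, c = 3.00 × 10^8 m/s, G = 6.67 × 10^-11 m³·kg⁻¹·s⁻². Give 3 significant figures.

One Planck energy density: u_P = c⁷/(ℏG²) = 4.68 × 10^113 J/m³.
0.178 × 4.68 × 10^113 J/m³ = 8.33 × 10^112 J/m³

8.33 × 10^112 J/m³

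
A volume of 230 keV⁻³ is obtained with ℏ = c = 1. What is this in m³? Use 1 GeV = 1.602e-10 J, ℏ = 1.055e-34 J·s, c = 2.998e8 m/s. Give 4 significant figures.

Volume is [L]³ = [E]⁻³·(ℏc)³.
1 GeV⁻³ → (ℏc)³ × (1 GeV in J)⁻³ = 7.696e-48 m³.
Convert the energy scale: 230 keV⁻³ = 2.30e20 GeV⁻³.
Result: 2.30e20 × 7.696e-48 = 1.770e-27 m³.

1.770e-27 m³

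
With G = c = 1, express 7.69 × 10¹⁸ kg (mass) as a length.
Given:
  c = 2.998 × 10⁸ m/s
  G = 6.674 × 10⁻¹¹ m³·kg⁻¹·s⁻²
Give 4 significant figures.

5.710 × 10⁻⁹ m

In G = c = 1 units mass has dimensions of length; the conversion factor is G/c².
7.69 × 10¹⁸ kg × (G/c²) = 5.710 × 10⁻⁹ m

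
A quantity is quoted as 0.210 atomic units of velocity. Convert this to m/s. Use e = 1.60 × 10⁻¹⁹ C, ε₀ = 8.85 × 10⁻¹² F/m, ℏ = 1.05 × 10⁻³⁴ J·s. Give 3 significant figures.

One atomic unit of velocity: v_au = e²/(4πε₀ℏ) = 2.19 × 10⁶ m/s.
0.210 × 2.19 × 10⁶ m/s = 4.60 × 10⁵ m/s

4.60 × 10⁵ m/s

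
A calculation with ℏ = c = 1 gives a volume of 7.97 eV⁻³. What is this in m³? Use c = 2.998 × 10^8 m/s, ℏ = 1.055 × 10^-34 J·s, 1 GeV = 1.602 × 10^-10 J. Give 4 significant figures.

6.134 × 10^-20 m³

Volume is [L]³ = [E]⁻³·(ℏc)³.
1 GeV⁻³ → (ℏc)³ × (1 GeV in J)⁻³ = 7.696 × 10^-48 m³.
Convert the energy scale: 7.97 eV⁻³ = 7.97 × 10^27 GeV⁻³.
Result: 7.97 × 10^27 × 7.696 × 10^-48 = 6.134 × 10^-20 m³.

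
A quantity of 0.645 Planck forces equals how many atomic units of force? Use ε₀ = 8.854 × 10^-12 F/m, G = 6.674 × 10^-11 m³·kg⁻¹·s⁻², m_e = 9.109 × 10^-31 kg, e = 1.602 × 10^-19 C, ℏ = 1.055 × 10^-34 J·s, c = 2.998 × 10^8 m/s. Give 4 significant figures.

9.498 × 10^50

Planck force: F_P = c⁴/G = 1.210 × 10^44 N
atomic unit of force: F_au = E_h/a₀ = m_e²e⁶/((4πε₀)³ℏ⁴) = 8.220 × 10^-8 N
0.645 × 1.210 × 10^44 / 8.220 × 10^-8 = 9.498 × 10^50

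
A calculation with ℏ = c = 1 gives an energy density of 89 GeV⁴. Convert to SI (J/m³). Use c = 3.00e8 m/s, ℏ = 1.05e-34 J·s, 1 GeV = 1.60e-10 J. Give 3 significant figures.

[E]/[L]³ = [E]⁴/(ℏc)³; restore (ℏc)⁻³.
1 GeV⁴ → 1/(ℏc)³ × (1 GeV in J)⁴ = 2.10e37 J/m³.
Result: 89 × 2.10e37 = 1.87e39 J/m³.

1.87e39 J/m³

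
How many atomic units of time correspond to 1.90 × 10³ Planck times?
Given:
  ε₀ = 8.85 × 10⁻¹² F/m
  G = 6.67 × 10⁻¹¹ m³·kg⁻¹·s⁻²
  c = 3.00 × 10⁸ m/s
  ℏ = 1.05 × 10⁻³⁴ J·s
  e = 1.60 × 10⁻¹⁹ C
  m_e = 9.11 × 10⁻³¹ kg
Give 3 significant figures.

Planck time: t_P = √(ℏG/c⁵) = 5.37 × 10⁻⁴⁴ s
atomic unit of time: τ_au = (4πε₀)²ℏ³/(m_e e⁴) = 2.40 × 10⁻¹⁷ s
1.90 × 10³ × 5.37 × 10⁻⁴⁴ / 2.40 × 10⁻¹⁷ = 4.25 × 10⁻²⁴

4.25 × 10⁻²⁴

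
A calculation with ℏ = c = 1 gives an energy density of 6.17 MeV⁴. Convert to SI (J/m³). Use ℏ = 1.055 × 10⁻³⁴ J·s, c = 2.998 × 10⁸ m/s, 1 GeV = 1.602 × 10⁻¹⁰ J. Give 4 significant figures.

[E]/[L]³ = [E]⁴/(ℏc)³; restore (ℏc)⁻³.
1 GeV⁴ → 1/(ℏc)³ × (1 GeV in J)⁴ = 2.082 × 10³⁷ J/m³.
Convert the energy scale: 6.17 MeV⁴ = 6.17 × 10⁻¹² GeV⁴.
Result: 6.17 × 10⁻¹² × 2.082 × 10³⁷ = 1.284 × 10²⁶ J/m³.

1.284 × 10²⁶ J/m³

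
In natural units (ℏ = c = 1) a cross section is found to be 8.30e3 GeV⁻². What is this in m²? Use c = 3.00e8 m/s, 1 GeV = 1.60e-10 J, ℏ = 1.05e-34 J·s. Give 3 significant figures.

Area is [L]² = [E]⁻²·(ℏc)²; restore (ℏc)².
1 GeV⁻² → (ℏc)² × (1 GeV in J)⁻² = 3.88e-32 m².
Result: 8.30e3 × 3.88e-32 = 3.22e-28 m².

3.22e-28 m²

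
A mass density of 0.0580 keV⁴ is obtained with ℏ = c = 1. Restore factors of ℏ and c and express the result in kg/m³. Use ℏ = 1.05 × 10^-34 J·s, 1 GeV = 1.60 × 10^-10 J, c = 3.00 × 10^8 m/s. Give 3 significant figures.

1.35 × 10^-5 kg/m³

Mass density is [E]/(c²[L]³) = [E]⁴/(ℏ³c⁵).
1 GeV⁴ → 1/(ℏ³c⁵) × (1 GeV in J)⁴ = 2.33 × 10^20 kg/m³.
Convert the energy scale: 0.0580 keV⁴ = 5.80 × 10^-26 GeV⁴.
Result: 5.80 × 10^-26 × 2.33 × 10^20 = 1.35 × 10^-5 kg/m³.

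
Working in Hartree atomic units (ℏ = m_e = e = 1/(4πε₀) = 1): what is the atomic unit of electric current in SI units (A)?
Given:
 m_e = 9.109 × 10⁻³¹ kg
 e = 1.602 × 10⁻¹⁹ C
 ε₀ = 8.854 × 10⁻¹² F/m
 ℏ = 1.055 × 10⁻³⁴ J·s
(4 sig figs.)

6.612 × 10⁻³ A

From ℏ = m_e = e = 1/(4πε₀) = 1 the current scale is I_au = e E_h/ℏ = m_e e⁵/((4πε₀)²ℏ³).
E_h = 4.354 × 10⁻¹⁸ J
e·E_h/ℏ = 6.612 × 10⁻³ A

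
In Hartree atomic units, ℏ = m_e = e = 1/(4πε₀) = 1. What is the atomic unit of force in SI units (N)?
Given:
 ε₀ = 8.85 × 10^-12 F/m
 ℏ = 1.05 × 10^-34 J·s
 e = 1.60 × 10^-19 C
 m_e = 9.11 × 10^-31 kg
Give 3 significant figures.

The unique combination of the constants set to 1 with dimensions of force is F_au = E_h/a₀ = m_e²e⁶/((4πε₀)³ℏ⁴).
E_h = 4.38 × 10^-18 J
a₀ = 5.26 × 10^-11 m
E_h/a₀ = 8.33 × 10^-8 N

8.33 × 10^-8 N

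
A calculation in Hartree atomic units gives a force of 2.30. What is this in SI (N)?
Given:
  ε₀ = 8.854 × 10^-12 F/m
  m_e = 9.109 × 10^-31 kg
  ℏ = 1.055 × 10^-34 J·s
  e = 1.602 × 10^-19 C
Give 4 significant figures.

One atomic unit of force: F_au = E_h/a₀ = m_e²e⁶/((4πε₀)³ℏ⁴) = 8.220 × 10^-8 N.
2.30 × 8.220 × 10^-8 N = 1.891 × 10^-7 N

1.891 × 10^-7 N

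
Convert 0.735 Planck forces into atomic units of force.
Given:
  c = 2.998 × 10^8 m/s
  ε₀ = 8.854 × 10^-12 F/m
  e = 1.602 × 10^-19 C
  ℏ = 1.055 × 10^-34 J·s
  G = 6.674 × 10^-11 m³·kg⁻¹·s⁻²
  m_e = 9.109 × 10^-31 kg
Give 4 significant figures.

Planck force: F_P = c⁴/G = 1.210 × 10^44 N
atomic unit of force: F_au = E_h/a₀ = m_e²e⁶/((4πε₀)³ℏ⁴) = 8.220 × 10^-8 N
0.735 × 1.210 × 10^44 / 8.220 × 10^-8 = 1.082 × 10^51

1.082 × 10^51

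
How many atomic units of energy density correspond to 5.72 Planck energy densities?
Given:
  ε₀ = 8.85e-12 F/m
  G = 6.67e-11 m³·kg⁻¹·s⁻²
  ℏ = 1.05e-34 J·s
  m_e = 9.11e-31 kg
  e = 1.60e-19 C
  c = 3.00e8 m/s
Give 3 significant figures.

8.89e100

Planck energy density: u_P = c⁷/(ℏG²) = 4.68e113 J/m³
atomic unit of energy density: u_au = E_h/a₀³ = m_e⁴e¹⁰/((4πε₀)⁵ℏ⁸) = 3.01e13 J/m³
5.72 × 4.68e113 / 3.01e13 = 8.89e100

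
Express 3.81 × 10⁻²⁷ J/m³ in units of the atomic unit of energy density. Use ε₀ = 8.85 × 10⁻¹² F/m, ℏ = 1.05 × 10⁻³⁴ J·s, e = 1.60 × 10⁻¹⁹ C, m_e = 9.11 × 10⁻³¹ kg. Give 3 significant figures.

1.26 × 10⁻⁴⁰

atomic unit of energy density: u_au = E_h/a₀³ = m_e⁴e¹⁰/((4πε₀)⁵ℏ⁸) = 3.01 × 10¹³ J/m³.
3.81 × 10⁻²⁷ / 3.01 × 10¹³ = 1.26 × 10⁻⁴⁰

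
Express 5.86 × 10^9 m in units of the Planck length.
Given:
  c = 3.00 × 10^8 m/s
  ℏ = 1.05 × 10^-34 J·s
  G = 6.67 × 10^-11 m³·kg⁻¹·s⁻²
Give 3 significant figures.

3.64 × 10^44

Planck length: ℓ_P = √(ℏG/c³) = 1.61 × 10^-35 m.
5.86 × 10^9 / 1.61 × 10^-35 = 3.64 × 10^44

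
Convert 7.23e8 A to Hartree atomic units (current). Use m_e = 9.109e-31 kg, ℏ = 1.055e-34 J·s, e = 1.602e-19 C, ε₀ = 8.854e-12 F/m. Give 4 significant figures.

1.093e11

atomic unit of electric current: I_au = e E_h/ℏ = m_e e⁵/((4πε₀)²ℏ³) = 6.612e-3 A.
7.23e8 / 6.612e-3 = 1.093e11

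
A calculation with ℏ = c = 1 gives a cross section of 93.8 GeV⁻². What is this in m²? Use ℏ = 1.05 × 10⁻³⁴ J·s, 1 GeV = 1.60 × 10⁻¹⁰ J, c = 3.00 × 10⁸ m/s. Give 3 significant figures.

3.64 × 10⁻³⁰ m²

Area is [L]² = [E]⁻²·(ℏc)²; restore (ℏc)².
1 GeV⁻² → (ℏc)² × (1 GeV in J)⁻² = 3.88 × 10⁻³² m².
Result: 93.8 × 3.88 × 10⁻³² = 3.64 × 10⁻³⁰ m².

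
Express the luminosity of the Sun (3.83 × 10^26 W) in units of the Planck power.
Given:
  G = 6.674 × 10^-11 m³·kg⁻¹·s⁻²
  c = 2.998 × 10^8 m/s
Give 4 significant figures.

1.055 × 10^-26

Planck power: P_P = c⁵/G = 3.629 × 10^52 W.
3.83 × 10^26 / 3.629 × 10^52 = 1.055 × 10^-26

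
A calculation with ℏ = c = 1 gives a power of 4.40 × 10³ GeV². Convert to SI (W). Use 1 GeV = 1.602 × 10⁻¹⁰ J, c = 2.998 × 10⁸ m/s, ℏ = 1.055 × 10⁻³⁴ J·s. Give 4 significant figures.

1.070 × 10¹⁸ W

Power is [E]/[T] = [E]²/ℏ.
1 GeV² → 1/ℏ × (1 GeV in J)² = 2.433 × 10¹⁴ W.
Result: 4.40 × 10³ × 2.433 × 10¹⁴ = 1.070 × 10¹⁸ W.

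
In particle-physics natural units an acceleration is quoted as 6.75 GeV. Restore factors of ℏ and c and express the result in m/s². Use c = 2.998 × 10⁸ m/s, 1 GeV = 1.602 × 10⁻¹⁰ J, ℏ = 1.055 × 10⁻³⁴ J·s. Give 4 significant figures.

3.073 × 10³³ m/s²

Acceleration is [L]/[T]² = c·[E]/ℏ.
1 GeV → c/ℏ × (1 GeV in J) = 4.552 × 10³² m/s².
Result: 6.75 × 4.552 × 10³² = 3.073 × 10³³ m/s².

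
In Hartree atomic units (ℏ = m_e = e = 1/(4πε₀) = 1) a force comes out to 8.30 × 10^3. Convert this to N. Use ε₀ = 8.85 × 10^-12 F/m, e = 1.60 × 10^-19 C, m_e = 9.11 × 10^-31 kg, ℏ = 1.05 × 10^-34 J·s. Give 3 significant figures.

6.91 × 10^-4 N

One atomic unit of force: F_au = E_h/a₀ = m_e²e⁶/((4πε₀)³ℏ⁴) = 8.33 × 10^-8 N.
8.30 × 10^3 × 8.33 × 10^-8 N = 6.91 × 10^-4 N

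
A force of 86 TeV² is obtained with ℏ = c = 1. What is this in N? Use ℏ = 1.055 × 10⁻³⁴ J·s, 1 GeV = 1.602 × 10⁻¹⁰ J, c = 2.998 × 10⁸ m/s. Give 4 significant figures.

Force is [E]/[L] = [E]²/(ℏc); restore (ℏc)⁻¹.
1 GeV² → 1/(ℏc) × (1 GeV in J)² = 8.114 × 10⁵ N.
Convert the energy scale: 86 TeV² = 8.60 × 10⁷ GeV².
Result: 8.60 × 10⁷ × 8.114 × 10⁵ = 6.978 × 10¹³ N.

6.978 × 10¹³ N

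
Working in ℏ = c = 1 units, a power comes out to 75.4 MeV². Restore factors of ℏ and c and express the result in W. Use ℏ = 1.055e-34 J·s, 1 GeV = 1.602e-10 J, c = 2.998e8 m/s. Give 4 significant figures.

Power is [E]/[T] = [E]²/ℏ.
1 GeV² → 1/ℏ × (1 GeV in J)² = 2.433e14 W.
Convert the energy scale: 75.4 MeV² = 7.54e-5 GeV².
Result: 7.54e-5 × 2.433e14 = 1.834e10 W.

1.834e10 W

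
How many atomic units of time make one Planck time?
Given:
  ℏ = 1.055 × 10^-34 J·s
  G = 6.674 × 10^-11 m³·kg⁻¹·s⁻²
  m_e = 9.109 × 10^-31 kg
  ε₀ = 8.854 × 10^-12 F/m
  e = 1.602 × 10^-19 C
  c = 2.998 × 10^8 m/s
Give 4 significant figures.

Planck time: t_P = √(ℏG/c⁵) = 5.392 × 10^-44 s
atomic unit of time: τ_au = (4πε₀)²ℏ³/(m_e e⁴) = 2.423 × 10^-17 s
ratio = 5.392 × 10^-44 / 2.423 × 10^-17 = 2.225 × 10^-27

2.225 × 10^-27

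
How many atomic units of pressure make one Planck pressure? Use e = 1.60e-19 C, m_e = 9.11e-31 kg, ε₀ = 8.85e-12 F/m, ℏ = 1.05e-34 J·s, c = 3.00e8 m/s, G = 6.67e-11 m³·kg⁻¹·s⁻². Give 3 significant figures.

Planck pressure: p_P = c⁷/(ℏG²) = 4.68e113 Pa
atomic unit of pressure: P_au = E_h/a₀³ = m_e⁴e¹⁰/((4πε₀)⁵ℏ⁸) = 3.01e13 Pa
ratio = 4.68e113 / 3.01e13 = 1.55e100

1.55e100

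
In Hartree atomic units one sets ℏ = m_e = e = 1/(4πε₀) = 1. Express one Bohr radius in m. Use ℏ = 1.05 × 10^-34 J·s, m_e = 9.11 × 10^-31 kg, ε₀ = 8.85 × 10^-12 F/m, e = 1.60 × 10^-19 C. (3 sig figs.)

5.26 × 10^-11 m

a₀ = 4πε₀ℏ²/(m_e e²)
  = 1.23 × 10^-78 / 2.33 × 10^-68
  = 5.26 × 10^-11 m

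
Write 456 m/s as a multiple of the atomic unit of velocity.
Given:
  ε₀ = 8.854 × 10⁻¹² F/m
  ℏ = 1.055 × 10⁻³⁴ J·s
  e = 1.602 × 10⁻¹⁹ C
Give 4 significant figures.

atomic unit of velocity: v_au = e²/(4πε₀ℏ) = 2.186 × 10⁶ m/s.
456 / 2.186 × 10⁶ = 2.086 × 10⁻⁴

2.086 × 10⁻⁴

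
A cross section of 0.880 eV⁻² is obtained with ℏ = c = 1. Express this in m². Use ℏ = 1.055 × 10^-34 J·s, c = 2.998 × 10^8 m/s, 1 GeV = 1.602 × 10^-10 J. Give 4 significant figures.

Area is [L]² = [E]⁻²·(ℏc)²; restore (ℏc)².
1 GeV⁻² → (ℏc)² × (1 GeV in J)⁻² = 3.898 × 10^-32 m².
Convert the energy scale: 0.880 eV⁻² = 8.80 × 10^17 GeV⁻².
Result: 8.80 × 10^17 × 3.898 × 10^-32 = 3.430 × 10^-14 m².

3.430 × 10^-14 m²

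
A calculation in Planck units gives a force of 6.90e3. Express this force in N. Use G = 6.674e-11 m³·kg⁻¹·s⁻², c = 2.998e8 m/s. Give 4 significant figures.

8.352e47 N

One Planck force: F_P = c⁴/G = 1.210e44 N.
6.90e3 × 1.210e44 N = 8.352e47 N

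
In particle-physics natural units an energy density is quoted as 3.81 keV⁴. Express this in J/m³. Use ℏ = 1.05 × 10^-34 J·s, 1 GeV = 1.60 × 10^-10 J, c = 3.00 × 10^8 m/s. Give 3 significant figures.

[E]/[L]³ = [E]⁴/(ℏc)³; restore (ℏc)⁻³.
1 GeV⁴ → 1/(ℏc)³ × (1 GeV in J)⁴ = 2.10 × 10^37 J/m³.
Convert the energy scale: 3.81 keV⁴ = 3.81 × 10^-24 GeV⁴.
Result: 3.81 × 10^-24 × 2.10 × 10^37 = 7.99 × 10^13 J/m³.

7.99 × 10^13 J/m³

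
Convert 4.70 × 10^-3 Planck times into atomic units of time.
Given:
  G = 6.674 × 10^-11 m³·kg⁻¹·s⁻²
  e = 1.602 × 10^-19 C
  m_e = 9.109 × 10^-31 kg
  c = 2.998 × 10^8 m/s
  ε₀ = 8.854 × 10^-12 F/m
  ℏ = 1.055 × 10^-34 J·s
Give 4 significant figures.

1.046 × 10^-29

Planck time: t_P = √(ℏG/c⁵) = 5.392 × 10^-44 s
atomic unit of time: τ_au = (4πε₀)²ℏ³/(m_e e⁴) = 2.423 × 10^-17 s
4.70 × 10^-3 × 5.392 × 10^-44 / 2.423 × 10^-17 = 1.046 × 10^-29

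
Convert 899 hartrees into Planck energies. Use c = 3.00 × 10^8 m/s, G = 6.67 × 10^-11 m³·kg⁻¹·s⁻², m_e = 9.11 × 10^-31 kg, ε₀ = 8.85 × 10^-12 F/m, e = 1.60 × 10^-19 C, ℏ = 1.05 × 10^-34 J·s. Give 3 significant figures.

hartree: E_h = m_e e⁴/(4πε₀ℏ)² = 4.38 × 10^-18 J
Planck energy: E_P = √(ℏc⁵/G) = 1.96 × 10^9 J
899 × 4.38 × 10^-18 / 1.96 × 10^9 = 2.01 × 10^-24

2.01 × 10^-24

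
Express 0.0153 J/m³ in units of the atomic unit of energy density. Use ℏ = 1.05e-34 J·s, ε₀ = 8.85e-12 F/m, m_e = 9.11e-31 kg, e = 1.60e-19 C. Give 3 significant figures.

5.08e-16

atomic unit of energy density: u_au = E_h/a₀³ = m_e⁴e¹⁰/((4πε₀)⁵ℏ⁸) = 3.01e13 J/m³.
0.0153 / 3.01e13 = 5.08e-16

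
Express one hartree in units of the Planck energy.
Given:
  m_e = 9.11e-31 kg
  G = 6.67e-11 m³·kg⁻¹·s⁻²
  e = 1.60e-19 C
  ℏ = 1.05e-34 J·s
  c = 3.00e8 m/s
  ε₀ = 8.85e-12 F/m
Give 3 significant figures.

hartree: E_h = m_e e⁴/(4πε₀ℏ)² = 4.38e-18 J
Planck energy: E_P = √(ℏc⁵/G) = 1.96e9 J
ratio = 4.38e-18 / 1.96e9 = 2.24e-27

2.24e-27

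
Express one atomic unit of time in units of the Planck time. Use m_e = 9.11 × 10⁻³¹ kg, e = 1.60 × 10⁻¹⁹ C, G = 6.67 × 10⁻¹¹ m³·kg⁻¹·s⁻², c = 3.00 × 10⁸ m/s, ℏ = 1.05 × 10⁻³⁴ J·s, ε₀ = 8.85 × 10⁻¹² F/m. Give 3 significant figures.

atomic unit of time: τ_au = (4πε₀)²ℏ³/(m_e e⁴) = 2.40 × 10⁻¹⁷ s
Planck time: t_P = √(ℏG/c⁵) = 5.37 × 10⁻⁴⁴ s
ratio = 2.40 × 10⁻¹⁷ / 5.37 × 10⁻⁴⁴ = 4.47 × 10²⁶

4.47 × 10²⁶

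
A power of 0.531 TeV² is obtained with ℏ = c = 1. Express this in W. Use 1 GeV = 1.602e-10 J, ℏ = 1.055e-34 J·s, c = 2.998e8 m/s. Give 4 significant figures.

1.292e20 W

Power is [E]/[T] = [E]²/ℏ.
1 GeV² → 1/ℏ × (1 GeV in J)² = 2.433e14 W.
Convert the energy scale: 0.531 TeV² = 5.31e5 GeV².
Result: 5.31e5 × 2.433e14 = 1.292e20 W.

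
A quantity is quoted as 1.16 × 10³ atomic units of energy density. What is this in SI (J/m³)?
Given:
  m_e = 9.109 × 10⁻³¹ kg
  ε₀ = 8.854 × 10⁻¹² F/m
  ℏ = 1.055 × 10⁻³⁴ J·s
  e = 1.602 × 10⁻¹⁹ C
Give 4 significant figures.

3.398 × 10¹⁶ J/m³

One atomic unit of energy density: u_au = E_h/a₀³ = m_e⁴e¹⁰/((4πε₀)⁵ℏ⁸) = 2.929 × 10¹³ J/m³.
1.16 × 10³ × 2.929 × 10¹³ J/m³ = 3.398 × 10¹⁶ J/m³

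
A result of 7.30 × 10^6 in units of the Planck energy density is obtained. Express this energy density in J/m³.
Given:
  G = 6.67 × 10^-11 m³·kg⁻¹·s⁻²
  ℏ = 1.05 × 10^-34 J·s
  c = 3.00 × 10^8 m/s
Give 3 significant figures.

3.42 × 10^120 J/m³

One Planck energy density: u_P = c⁷/(ℏG²) = 4.68 × 10^113 J/m³.
7.30 × 10^6 × 4.68 × 10^113 J/m³ = 3.42 × 10^120 J/m³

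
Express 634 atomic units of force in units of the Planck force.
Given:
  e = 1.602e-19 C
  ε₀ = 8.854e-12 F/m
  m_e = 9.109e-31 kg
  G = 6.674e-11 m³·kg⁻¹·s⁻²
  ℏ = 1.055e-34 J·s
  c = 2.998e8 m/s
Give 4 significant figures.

4.305e-49

atomic unit of force: F_au = E_h/a₀ = m_e²e⁶/((4πε₀)³ℏ⁴) = 8.220e-8 N
Planck force: F_P = c⁴/G = 1.210e44 N
634 × 8.220e-8 / 1.210e44 = 4.305e-49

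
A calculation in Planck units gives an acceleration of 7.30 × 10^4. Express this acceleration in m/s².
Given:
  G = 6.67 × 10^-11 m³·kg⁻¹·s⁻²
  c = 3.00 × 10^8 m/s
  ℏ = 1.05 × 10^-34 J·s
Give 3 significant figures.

One Planck acceleration: a_P = √(c⁷/(ℏG)) = 5.59 × 10^51 m/s².
7.30 × 10^4 × 5.59 × 10^51 m/s² = 4.08 × 10^56 m/s²

4.08 × 10^56 m/s²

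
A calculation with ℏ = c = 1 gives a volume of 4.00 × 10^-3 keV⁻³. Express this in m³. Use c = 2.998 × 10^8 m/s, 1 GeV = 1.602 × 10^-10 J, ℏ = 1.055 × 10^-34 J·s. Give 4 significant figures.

3.078 × 10^-32 m³

Volume is [L]³ = [E]⁻³·(ℏc)³.
1 GeV⁻³ → (ℏc)³ × (1 GeV in J)⁻³ = 7.696 × 10^-48 m³.
Convert the energy scale: 4.00 × 10^-3 keV⁻³ = 4.00 × 10^15 GeV⁻³.
Result: 4.00 × 10^15 × 7.696 × 10^-48 = 3.078 × 10^-32 m³.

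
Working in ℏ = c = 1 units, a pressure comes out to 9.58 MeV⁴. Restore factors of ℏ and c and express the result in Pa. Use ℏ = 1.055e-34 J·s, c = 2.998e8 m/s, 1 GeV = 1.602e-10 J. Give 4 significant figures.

Pressure is [E]/[L]³ = [E]⁴/(ℏc)³.
1 GeV⁴ → 1/(ℏc)³ × (1 GeV in J)⁴ = 2.082e37 Pa.
Convert the energy scale: 9.58 MeV⁴ = 9.58e-12 GeV⁴.
Result: 9.58e-12 × 2.082e37 = 1.994e26 Pa.

1.994e26 Pa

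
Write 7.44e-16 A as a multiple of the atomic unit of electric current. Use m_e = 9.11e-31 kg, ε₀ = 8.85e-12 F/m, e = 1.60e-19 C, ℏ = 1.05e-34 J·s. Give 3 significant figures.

1.12e-13

atomic unit of electric current: I_au = e E_h/ℏ = m_e e⁵/((4πε₀)²ℏ³) = 6.67e-3 A.
7.44e-16 / 6.67e-3 = 1.12e-13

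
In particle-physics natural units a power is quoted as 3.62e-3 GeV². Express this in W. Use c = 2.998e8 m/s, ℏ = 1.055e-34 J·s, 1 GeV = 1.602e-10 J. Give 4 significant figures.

Power is [E]/[T] = [E]²/ℏ.
1 GeV² → 1/ℏ × (1 GeV in J)² = 2.433e14 W.
Result: 3.62e-3 × 2.433e14 = 8.806e11 W.

8.806e11 W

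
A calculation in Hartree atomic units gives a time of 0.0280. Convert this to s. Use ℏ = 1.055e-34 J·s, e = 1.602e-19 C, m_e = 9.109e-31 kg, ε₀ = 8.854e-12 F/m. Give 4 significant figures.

One atomic unit of time: τ_au = (4πε₀)²ℏ³/(m_e e⁴) = 2.423e-17 s.
0.0280 × 2.423e-17 s = 6.784e-19 s

6.784e-19 s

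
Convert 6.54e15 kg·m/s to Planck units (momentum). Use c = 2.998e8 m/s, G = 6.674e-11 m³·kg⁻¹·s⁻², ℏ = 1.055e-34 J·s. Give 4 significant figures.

1.002e15

Planck momentum: p_P = √(ℏc³/G) = 6.527 kg·m/s.
6.54e15 / 6.527 = 1.002e15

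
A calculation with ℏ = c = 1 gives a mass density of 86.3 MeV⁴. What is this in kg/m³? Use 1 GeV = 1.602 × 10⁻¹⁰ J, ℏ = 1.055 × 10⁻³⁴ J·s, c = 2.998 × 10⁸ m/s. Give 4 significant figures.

1.999 × 10¹⁰ kg/m³

Mass density is [E]/(c²[L]³) = [E]⁴/(ℏ³c⁵).
1 GeV⁴ → 1/(ℏ³c⁵) × (1 GeV in J)⁴ = 2.316 × 10²⁰ kg/m³.
Convert the energy scale: 86.3 MeV⁴ = 8.63 × 10⁻¹¹ GeV⁴.
Result: 8.63 × 10⁻¹¹ × 2.316 × 10²⁰ = 1.999 × 10¹⁰ kg/m³.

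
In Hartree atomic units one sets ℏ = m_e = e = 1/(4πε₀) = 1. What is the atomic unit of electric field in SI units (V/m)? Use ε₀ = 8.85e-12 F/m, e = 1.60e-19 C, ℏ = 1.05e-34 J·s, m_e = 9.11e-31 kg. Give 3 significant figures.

E_au = E_h/(e a₀) = m_e²e⁵/((4πε₀)³ℏ⁴)
E_h = 4.38e-18 J
a₀ = 5.26e-11 m
E_h/(e·a₀) = 5.20e11 V/m

5.20e11 V/m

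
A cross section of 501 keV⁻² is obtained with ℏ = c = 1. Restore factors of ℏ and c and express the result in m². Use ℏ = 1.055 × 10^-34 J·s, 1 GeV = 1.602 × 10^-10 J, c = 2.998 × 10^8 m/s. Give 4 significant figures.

1.953 × 10^-17 m²

Area is [L]² = [E]⁻²·(ℏc)²; restore (ℏc)².
1 GeV⁻² → (ℏc)² × (1 GeV in J)⁻² = 3.898 × 10^-32 m².
Convert the energy scale: 501 keV⁻² = 5.01 × 10^14 GeV⁻².
Result: 5.01 × 10^14 × 3.898 × 10^-32 = 1.953 × 10^-17 m².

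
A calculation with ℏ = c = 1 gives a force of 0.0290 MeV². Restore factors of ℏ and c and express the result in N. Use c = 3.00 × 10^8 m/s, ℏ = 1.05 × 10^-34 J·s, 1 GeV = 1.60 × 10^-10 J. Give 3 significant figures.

Force is [E]/[L] = [E]²/(ℏc); restore (ℏc)⁻¹.
1 GeV² → 1/(ℏc) × (1 GeV in J)² = 8.13 × 10^5 N.
Convert the energy scale: 0.0290 MeV² = 2.90 × 10^-8 GeV².
Result: 2.90 × 10^-8 × 8.13 × 10^5 = 0.0236 N.

0.0236 N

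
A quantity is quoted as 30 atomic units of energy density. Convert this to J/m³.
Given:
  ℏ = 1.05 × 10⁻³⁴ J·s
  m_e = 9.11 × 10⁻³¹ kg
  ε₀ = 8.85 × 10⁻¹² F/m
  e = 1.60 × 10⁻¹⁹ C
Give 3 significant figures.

One atomic unit of energy density: u_au = E_h/a₀³ = m_e⁴e¹⁰/((4πε₀)⁵ℏ⁸) = 3.01 × 10¹³ J/m³.
30 × 3.01 × 10¹³ J/m³ = 9.04 × 10¹⁴ J/m³

9.04 × 10¹⁴ J/m³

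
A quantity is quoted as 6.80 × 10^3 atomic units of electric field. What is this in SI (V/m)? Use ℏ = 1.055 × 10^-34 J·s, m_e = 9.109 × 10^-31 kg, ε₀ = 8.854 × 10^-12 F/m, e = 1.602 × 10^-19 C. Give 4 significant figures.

3.489 × 10^15 V/m

One atomic unit of electric field: E_au = E_h/(e a₀) = m_e²e⁵/((4πε₀)³ℏ⁴) = 5.131 × 10^11 V/m.
6.80 × 10^3 × 5.131 × 10^11 V/m = 3.489 × 10^15 V/m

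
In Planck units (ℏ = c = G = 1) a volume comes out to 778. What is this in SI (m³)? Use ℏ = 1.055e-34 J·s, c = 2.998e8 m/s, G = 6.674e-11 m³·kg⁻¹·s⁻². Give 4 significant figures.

One Planck volume: V_P = (ℏG/c³)^(3/2) = 4.224e-105 m³.
778 × 4.224e-105 m³ = 3.286e-102 m³

3.286e-102 m³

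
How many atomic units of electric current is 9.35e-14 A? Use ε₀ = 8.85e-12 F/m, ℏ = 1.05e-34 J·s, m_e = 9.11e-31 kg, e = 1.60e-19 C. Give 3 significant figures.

1.40e-11

atomic unit of electric current: I_au = e E_h/ℏ = m_e e⁵/((4πε₀)²ℏ³) = 6.67e-3 A.
9.35e-14 / 6.67e-3 = 1.40e-11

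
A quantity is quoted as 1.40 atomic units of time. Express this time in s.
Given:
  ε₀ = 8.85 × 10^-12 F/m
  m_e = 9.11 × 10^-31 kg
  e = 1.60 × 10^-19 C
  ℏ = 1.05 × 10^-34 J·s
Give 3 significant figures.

One atomic unit of time: τ_au = (4πε₀)²ℏ³/(m_e e⁴) = 2.40 × 10^-17 s.
1.40 × 2.40 × 10^-17 s = 3.36 × 10^-17 s

3.36 × 10^-17 s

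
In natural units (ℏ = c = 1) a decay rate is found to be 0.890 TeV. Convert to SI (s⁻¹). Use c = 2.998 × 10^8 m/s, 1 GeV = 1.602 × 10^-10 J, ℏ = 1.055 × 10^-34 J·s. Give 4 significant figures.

1.351 × 10^27 s⁻¹

A rate is [E]/ℏ; divide by ℏ.
1 GeV → 1/ℏ × (1 GeV in J) = 1.518 × 10^24 s⁻¹.
Convert the energy scale: 0.890 TeV = 890 GeV.
Result: 890 × 1.518 × 10^24 = 1.351 × 10^27 s⁻¹.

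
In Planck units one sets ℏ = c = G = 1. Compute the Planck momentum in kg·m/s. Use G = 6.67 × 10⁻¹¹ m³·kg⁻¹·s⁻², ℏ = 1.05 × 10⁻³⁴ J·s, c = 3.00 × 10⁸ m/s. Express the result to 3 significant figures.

6.52 kg·m/s

p_P = √(ℏc³/G)
  = √(42.5)
  = 6.52 kg·m/s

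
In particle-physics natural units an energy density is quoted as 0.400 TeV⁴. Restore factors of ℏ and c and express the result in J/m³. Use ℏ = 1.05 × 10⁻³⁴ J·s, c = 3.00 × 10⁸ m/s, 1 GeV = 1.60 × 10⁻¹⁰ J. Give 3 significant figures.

8.39 × 10⁴⁸ J/m³

[E]/[L]³ = [E]⁴/(ℏc)³; restore (ℏc)⁻³.
1 GeV⁴ → 1/(ℏc)³ × (1 GeV in J)⁴ = 2.10 × 10³⁷ J/m³.
Convert the energy scale: 0.400 TeV⁴ = 4.00 × 10¹¹ GeV⁴.
Result: 4.00 × 10¹¹ × 2.10 × 10³⁷ = 8.39 × 10⁴⁸ J/m³.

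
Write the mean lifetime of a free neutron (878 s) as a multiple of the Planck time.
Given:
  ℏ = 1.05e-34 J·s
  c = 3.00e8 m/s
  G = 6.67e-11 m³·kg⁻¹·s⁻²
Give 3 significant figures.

1.64e46

Planck time: t_P = √(ℏG/c⁵) = 5.37e-44 s.
878 / 5.37e-44 = 1.64e46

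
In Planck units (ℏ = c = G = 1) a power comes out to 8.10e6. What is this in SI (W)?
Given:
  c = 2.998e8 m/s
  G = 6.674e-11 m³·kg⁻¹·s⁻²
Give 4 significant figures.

One Planck power: P_P = c⁵/G = 3.629e52 W.
8.10e6 × 3.629e52 W = 2.939e59 W

2.939e59 W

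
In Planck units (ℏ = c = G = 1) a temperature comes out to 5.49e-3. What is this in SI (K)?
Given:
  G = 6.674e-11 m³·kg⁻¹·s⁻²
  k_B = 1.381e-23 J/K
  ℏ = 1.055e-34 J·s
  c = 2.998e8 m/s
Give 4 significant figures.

One Planck temperature: T_P = √(ℏc⁵/G) / k_B = 1.417e32 K.
5.49e-3 × 1.417e32 K = 7.778e29 K

7.778e29 K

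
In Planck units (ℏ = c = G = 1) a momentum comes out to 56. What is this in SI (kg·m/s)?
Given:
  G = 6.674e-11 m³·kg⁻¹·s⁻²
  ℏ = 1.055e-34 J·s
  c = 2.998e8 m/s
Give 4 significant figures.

One Planck momentum: p_P = √(ℏc³/G) = 6.527 kg·m/s.
56 × 6.527 kg·m/s = 365.5 kg·m/s

365.5 kg·m/s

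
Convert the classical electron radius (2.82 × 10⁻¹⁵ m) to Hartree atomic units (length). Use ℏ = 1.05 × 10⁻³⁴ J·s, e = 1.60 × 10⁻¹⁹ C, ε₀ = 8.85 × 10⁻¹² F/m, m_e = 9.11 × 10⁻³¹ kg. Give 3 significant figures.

Bohr radius: a₀ = 4πε₀ℏ²/(m_e e²) = 5.26 × 10⁻¹¹ m.
2.82 × 10⁻¹⁵ / 5.26 × 10⁻¹¹ = 5.36 × 10⁻⁵

5.36 × 10⁻⁵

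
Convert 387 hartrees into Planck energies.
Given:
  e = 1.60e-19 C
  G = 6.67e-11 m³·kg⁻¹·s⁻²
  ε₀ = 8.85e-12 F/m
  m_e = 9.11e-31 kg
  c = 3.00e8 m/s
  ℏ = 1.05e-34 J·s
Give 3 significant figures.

hartree: E_h = m_e e⁴/(4πε₀ℏ)² = 4.38e-18 J
Planck energy: E_P = √(ℏc⁵/G) = 1.96e9 J
387 × 4.38e-18 / 1.96e9 = 8.66e-25

8.66e-25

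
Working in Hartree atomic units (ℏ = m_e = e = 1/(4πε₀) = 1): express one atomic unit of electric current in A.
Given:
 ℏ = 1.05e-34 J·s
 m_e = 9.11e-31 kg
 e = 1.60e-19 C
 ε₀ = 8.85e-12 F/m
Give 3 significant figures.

6.67e-3 A

Dimensional analysis gives I_au = e E_h/ℏ = m_e e⁵/((4πε₀)²ℏ³).
E_h = 4.38e-18 J
e·E_h/ℏ = 6.67e-3 A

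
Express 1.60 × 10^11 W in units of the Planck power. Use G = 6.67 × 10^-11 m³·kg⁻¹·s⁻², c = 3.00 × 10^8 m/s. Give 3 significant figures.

4.39 × 10^-42

Planck power: P_P = c⁵/G = 3.64 × 10^52 W.
1.60 × 10^11 / 3.64 × 10^52 = 4.39 × 10^-42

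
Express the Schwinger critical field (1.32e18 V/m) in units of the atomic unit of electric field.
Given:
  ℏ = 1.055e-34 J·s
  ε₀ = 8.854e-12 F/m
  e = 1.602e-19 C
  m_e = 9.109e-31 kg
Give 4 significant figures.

2.573e6

atomic unit of electric field: E_au = E_h/(e a₀) = m_e²e⁵/((4πε₀)³ℏ⁴) = 5.131e11 V/m.
1.32e18 / 5.131e11 = 2.573e6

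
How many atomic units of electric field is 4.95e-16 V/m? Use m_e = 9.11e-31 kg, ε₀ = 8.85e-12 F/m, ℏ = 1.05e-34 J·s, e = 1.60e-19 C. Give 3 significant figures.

atomic unit of electric field: E_au = E_h/(e a₀) = m_e²e⁵/((4πε₀)³ℏ⁴) = 5.20e11 V/m.
4.95e-16 / 5.20e11 = 9.51e-28

9.51e-28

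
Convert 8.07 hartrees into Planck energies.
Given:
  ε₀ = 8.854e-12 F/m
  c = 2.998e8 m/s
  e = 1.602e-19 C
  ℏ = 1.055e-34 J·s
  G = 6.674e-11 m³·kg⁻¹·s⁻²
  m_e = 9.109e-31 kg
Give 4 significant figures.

hartree: E_h = m_e e⁴/(4πε₀ℏ)² = 4.354e-18 J
Planck energy: E_P = √(ℏc⁵/G) = 1.957e9 J
8.07 × 4.354e-18 / 1.957e9 = 1.796e-26

1.796e-26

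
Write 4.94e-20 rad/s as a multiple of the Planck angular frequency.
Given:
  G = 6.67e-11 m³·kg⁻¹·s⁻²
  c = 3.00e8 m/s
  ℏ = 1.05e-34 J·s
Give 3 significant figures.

2.65e-63

Planck angular frequency: ω_P = √(c⁵/(ℏG)) = 1.86e43 rad/s.
4.94e-20 / 1.86e43 = 2.65e-63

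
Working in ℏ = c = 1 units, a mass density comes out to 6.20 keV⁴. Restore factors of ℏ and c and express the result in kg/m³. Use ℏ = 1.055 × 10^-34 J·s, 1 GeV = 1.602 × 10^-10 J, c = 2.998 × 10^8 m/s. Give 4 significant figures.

1.436 × 10^-3 kg/m³

Mass density is [E]/(c²[L]³) = [E]⁴/(ℏ³c⁵).
1 GeV⁴ → 1/(ℏ³c⁵) × (1 GeV in J)⁴ = 2.316 × 10^20 kg/m³.
Convert the energy scale: 6.20 keV⁴ = 6.20 × 10^-24 GeV⁴.
Result: 6.20 × 10^-24 × 2.316 × 10^20 = 1.436 × 10^-3 kg/m³.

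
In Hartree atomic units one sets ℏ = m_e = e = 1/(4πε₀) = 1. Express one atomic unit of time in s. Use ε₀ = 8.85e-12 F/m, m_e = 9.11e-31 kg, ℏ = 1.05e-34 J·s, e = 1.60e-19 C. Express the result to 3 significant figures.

2.40e-17 s

τ_au = (4πε₀)²ℏ³/(m_e e⁴)
E_h = 4.38e-18 J
ℏ/E_h = 2.40e-17 s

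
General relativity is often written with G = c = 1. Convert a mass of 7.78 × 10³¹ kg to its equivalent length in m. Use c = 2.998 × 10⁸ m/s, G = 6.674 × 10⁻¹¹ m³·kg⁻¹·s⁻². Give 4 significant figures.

5.777 × 10⁴ m

In G = c = 1 units mass has dimensions of length; the conversion factor is G/c².
7.78 × 10³¹ kg × (G/c²) = 5.777 × 10⁴ m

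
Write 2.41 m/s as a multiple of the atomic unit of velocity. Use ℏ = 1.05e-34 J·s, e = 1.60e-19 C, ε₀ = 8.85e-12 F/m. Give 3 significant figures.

1.10e-6

atomic unit of velocity: v_au = e²/(4πε₀ℏ) = 2.19e6 m/s.
2.41 / 2.19e6 = 1.10e-6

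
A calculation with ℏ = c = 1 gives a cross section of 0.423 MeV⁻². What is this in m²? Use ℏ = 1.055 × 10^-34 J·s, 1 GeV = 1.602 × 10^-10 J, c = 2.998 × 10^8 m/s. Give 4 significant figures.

Area is [L]² = [E]⁻²·(ℏc)²; restore (ℏc)².
1 GeV⁻² → (ℏc)² × (1 GeV in J)⁻² = 3.898 × 10^-32 m².
Convert the energy scale: 0.423 MeV⁻² = 4.23 × 10^5 GeV⁻².
Result: 4.23 × 10^5 × 3.898 × 10^-32 = 1.649 × 10^-26 m².

1.649 × 10^-26 m²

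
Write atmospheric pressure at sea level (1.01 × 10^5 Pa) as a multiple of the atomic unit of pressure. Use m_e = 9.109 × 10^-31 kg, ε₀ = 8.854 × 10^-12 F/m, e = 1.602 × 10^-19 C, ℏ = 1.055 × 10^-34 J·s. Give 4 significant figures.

atomic unit of pressure: P_au = E_h/a₀³ = m_e⁴e¹⁰/((4πε₀)⁵ℏ⁸) = 2.929 × 10^13 Pa.
1.01 × 10^5 / 2.929 × 10^13 = 3.448 × 10^-9

3.448 × 10^-9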